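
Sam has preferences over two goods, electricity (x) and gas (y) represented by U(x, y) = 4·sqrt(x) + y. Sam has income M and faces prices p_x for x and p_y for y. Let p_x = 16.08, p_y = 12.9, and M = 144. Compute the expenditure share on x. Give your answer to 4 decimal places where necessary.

share on x = 0.2875

Utility is quasi-linear in y; the FOC for x is 2/√x = p_x/p_y.
Solve: √x = 2·p_y/p_x, so x*(p_x,p_y) = (2·p_y/p_x)², and y* = (M − p_x·x*)/p_y.
Plugging in: x* = (2·12.9/16.08)² = 2.5743, y* = 7.9538.
Expenditure on x: 16.08·2.5743 = 41.3955; share = 0.2875.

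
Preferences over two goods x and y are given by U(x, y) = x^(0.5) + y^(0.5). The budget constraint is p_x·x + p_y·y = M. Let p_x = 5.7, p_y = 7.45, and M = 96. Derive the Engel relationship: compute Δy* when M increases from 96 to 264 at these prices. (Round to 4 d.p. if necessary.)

From the CES first-order condition, (y/x)^(0.5) = p_x/p_y.
Hence y/x = (p_x/p_y)^(1/(0.5)), i.e. raised to the 2 power.
With the ratio pinned down, the budget gives x* = M/(p_x + p_y·(y/x)) and y* = (y/x)·x*.
Numerically y/x = 0.585379, so x* = 96/(5.7 + 7.45·0.585379) = 9.5417 and y* = 0.585379·9.5417 = 5.5855.
At M' = 264: y* = 15.3602. Change: 15.3602 − 5.5855 = 9.7747.

Δy* = 9.7747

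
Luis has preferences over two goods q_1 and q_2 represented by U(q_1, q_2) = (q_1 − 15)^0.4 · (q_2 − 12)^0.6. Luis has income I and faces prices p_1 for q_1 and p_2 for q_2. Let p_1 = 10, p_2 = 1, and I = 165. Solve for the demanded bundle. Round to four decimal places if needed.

Let q_1' = q_1−15, q_2' = q_2−12. MRS = (2/3)·q_2'/q_1' = p_1/p_2.
Substituting into the budget: q_1* = 15 + 0.4·(I − 15·p_1 − 12·p_2)/p_1, and q_2* = 12 + 0.6·(…)/p_2.
Discretionary income = 165 − 15·10 − 12·1 = 3; q_1* = 15 + 0.4·3/10 = 15.12; q_2* = 12 + 0.6·3/1 = 13.8.

q_1* = 15.12, q_2* = 13.8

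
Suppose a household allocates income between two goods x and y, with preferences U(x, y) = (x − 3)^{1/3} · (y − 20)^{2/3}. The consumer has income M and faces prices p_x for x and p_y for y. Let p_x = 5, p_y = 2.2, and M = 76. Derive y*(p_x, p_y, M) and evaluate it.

y* = 25.1515

Let x' = x−3, y' = y−20. MRS = (1/2)·y'/x' = p_x/p_y.
Substituting into the budget: x* = 3 + 1/3·(M − 3·p_x − 20·p_y)/p_x, and y* = 20 + 2/3·(…)/p_y.
Discretionary income = 76 − 3·5 − 20·2.2 = 17; y* = 20 + 2/3·17/2.2 = 25.1515.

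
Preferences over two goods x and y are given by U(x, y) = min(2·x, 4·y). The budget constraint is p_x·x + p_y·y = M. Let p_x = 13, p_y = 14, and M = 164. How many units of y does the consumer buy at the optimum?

Demand: x*(p_x,p_y,M) = 4·M/(4·p_x + 2·p_y), y* = 2·M/(4·p_x + 2·p_y).
Here 4·13 + 2·14 = 80, giving y* = 4.1.

y* = 4.1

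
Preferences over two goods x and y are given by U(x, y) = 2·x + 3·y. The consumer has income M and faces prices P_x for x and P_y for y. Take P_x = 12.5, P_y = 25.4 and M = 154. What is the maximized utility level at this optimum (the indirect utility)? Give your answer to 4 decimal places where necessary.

x gives more utility per dollar, so spend all income on x: x* = M/P_x, y* = 0.
Numerically: x* = 12.32, y* = 0.
Utility at the optimum: U(12.32, 0) = 24.64.

V = 24.64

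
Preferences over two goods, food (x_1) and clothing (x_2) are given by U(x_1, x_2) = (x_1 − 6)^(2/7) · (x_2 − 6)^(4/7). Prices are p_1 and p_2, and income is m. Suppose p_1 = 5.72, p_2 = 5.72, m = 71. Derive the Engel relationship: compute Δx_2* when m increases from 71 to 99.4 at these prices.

Substituting into the budget: x_1* = 6 + 1/3·(m − 6·p_1 − 6·p_2)/p_1, and x_2* = 6 + 2/3·(…)/p_2.
Discretionary income = 71 − 6·5.72 − 6·5.72 = 2.36; x_2* = 6 + 2/3·2.36/5.72 = 6.2751.
At m' = 99.4: x_2* = 9.5851. Change: 9.5851 − 6.2751 = 3.31.

Δx_2* = 3.31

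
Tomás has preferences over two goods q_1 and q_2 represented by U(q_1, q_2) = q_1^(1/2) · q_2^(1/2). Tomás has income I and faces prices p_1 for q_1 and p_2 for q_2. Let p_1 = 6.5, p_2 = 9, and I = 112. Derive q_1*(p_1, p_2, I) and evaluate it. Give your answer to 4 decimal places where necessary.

q_1* = 8.6154

Demand: q_1*(p_1,p_2,I) = 0.5·I/p_1 and q_2* = 0.5·I/p_2.
At p_1=6.5, p_2=9, I=112: q_1* = 0.5·112/6.5 = 8.6154.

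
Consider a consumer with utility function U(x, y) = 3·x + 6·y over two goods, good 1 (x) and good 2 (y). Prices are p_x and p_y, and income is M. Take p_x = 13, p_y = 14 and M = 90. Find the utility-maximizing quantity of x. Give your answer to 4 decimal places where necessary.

x* = 0

Numerically: x* = 0, y* = 6.4286.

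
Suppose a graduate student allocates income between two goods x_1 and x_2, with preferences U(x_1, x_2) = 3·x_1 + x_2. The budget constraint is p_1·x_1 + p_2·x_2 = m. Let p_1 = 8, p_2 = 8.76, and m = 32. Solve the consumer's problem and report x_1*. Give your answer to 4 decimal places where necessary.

Perfect substitutes: compare marginal utility per dollar. 3/p_1 vs 1/p_2 → 0.375 vs 0.1142.
x_1 gives more utility per dollar, so spend all income on x_1: x_1* = m/p_1, x_2* = 0.
Numerically: x_1* = 4, x_2* = 0.

x_1* = 4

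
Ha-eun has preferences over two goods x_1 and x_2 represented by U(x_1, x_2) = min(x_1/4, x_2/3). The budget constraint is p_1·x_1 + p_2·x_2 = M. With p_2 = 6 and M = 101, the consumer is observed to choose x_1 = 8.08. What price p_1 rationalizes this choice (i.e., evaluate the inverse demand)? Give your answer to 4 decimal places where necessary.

Leontief preferences: the optimum is at the kink where x_1/4 = x_2/3, i.e. x_2 = (3/4)·x_1.
Budget: p_1·x_1 + p_2·(3/4)·x_1 = M, so (4·p_1 + 3·p_2)·x_1 = 4·M.
Demand: x_1*(p_1,p_2,M) = 4·M/(4·p_1 + 3·p_2), x_2* = 3·M/(4·p_1 + 3·p_2).
Set x_1* = 8.08 in the demand function and solve for p_1: p_1 = 8.

p_1 = 8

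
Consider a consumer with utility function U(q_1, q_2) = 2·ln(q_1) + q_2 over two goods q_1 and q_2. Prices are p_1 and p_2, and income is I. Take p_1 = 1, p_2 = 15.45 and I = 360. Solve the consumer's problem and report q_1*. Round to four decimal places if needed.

Set MRS = p_1/p_2: (2/q_1)/1 = p_1/p_2.
So q_1*(p_1,p_2) = 2·p_2/p_1, independent of income; and q_2* = (I − 2·p_2)/p_2.
At the given prices: q_1* = 2·15.45/1 = 30.9.

q_1* = 30.9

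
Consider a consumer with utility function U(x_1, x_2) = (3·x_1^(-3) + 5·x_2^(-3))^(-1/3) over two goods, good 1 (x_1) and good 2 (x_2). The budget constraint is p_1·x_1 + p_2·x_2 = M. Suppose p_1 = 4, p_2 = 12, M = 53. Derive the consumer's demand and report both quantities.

MRS = MU_x_1/MU_x_2 = (3/5)·(x_2/x_1)^(4). Set equal to p_1/p_2.
Hence x_2/x_1 = ((5/3)·p_1/p_2)^(1/(4)), i.e. raised to the 0.25 power.
With the ratio pinned down, the budget gives x_1* = M/(p_1 + p_2·(x_2/x_1)) and x_2* = (x_2/x_1)·x_1*.
Numerically x_2/x_1 = 0.86334, so x_1* = 53/(4 + 12·0.86334) = 3.6908 and x_2* = 0.86334·3.6908 = 3.1864.

x_1* = 3.6908, x_2* = 3.1864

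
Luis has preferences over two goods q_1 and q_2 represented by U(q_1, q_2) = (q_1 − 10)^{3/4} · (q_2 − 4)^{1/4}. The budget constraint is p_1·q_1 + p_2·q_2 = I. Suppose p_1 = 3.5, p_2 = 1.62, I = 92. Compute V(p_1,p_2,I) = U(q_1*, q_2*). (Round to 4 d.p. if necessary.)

Let q_1' = q_1−10, q_2' = q_2−4. MRS = 3·q_2'/q_1' = p_1/p_2.
After buying the subsistence bundle (10, 4), a share 0.75 of the remaining income goes to q_1: q_1* = 10 + 0.75·(I − 10p_1 − 4p_2)/p_1.
Discretionary income = 92 − 10·3.5 − 4·1.62 = 50.52; q_1* = 10 + 0.75·50.52/3.5 = 20.8257; q_2* = 4 + 0.25·50.52/1.62 = 11.7963.
Utility at the optimum: U(20.8257, 11.7963) = 9.9727.

V = 9.9727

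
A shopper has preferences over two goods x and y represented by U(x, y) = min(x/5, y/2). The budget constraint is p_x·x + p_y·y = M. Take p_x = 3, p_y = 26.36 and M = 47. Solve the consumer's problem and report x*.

x* = 3.4702

With perfect complements, no substitution: consume in ratio x:y = 5:2.
Budget: p_x·x + p_y·(2/5)·x = M, so (5·p_x + 2·p_y)·x = 5·M.
Demand: x*(p_x,p_y,M) = 5·M/(5·p_x + 2·p_y), y* = 2·M/(5·p_x + 2·p_y).
Here 5·3 + 2·26.36 = 67.72, giving x* = 3.4702.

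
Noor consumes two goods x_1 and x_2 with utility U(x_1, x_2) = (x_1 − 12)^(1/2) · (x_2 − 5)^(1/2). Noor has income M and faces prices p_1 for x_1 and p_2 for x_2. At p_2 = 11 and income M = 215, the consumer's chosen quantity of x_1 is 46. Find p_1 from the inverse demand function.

Let x_1' = x_1−12, x_2' = x_2−5. MRS = x_2'/x_1' = p_1/p_2.
Substituting into the budget: x_1* = 12 + 0.5·(M − 12·p_1 − 5·p_2)/p_1, and x_2* = 5 + 0.5·(…)/p_2.
Set x_1* = 46 in the demand function and solve for p_1: p_1 = 2.

p_1 = 2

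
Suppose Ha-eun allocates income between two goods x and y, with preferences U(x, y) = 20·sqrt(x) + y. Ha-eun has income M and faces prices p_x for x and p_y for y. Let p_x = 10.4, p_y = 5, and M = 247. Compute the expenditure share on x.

MU_x = 10/√x, MU_y = 1. Tangency: 10/√x = p_x/p_y.
Solve: √x = 10·p_y/p_x, so x*(p_x,p_y) = (10·p_y/p_x)², and y* = (M − p_x·x*)/p_y.
Plugging in: x* = (10·5/10.4)² = 23.1139, y* = 1.3231.
Expenditure on x: 10.4·23.1139 = 240.3846; share = 0.9732.

share on x = 0.9732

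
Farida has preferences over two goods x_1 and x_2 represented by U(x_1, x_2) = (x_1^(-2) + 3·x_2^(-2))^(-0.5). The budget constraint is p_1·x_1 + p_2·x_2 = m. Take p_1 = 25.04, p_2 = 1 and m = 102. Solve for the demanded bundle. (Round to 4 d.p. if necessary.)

MU_x_1 ∝ x_1^(-3), MU_x_2 ∝ 3·x_2^(-3), so MRS = (1/3)·(x_2/x_1)^(3) = p_1/p_2.
Hence x_2/x_1 = (3·p_1/p_2)^(1/(3)), i.e. raised to the 1/3 power.
With the ratio pinned down, the budget gives x_1* = m/(p_1 + p_2·(x_2/x_1)) and x_2* = (x_2/x_1)·x_1*.
Numerically x_2/x_1 = 4.219411, so x_1* = 102/(25.04 + 1·4.219411) = 3.4861 and x_2* = 4.219411·3.4861 = 14.7091.

x_1* = 3.4861, x_2* = 14.7091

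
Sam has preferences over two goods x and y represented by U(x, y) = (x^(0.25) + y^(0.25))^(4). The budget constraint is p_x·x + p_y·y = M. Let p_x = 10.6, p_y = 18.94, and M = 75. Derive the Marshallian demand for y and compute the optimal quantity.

y* = 1.789

MU_x ∝ x^(-0.75), MU_y ∝ y^(-0.75), so MRS = (y/x)^(0.75) = p_x/p_y.
Hence y/x = (p_x/p_y)^(1/(0.75)), i.e. raised to the 4/3 power.
Substitute y = (y/x)·x into the budget: x* = M/(p_x + p_y·(y/x)).
Numerically y/x = 0.461213, so x* = 75/(10.6 + 18.94·0.461213) = 3.8789 and y* = 0.461213·3.8789 = 1.789.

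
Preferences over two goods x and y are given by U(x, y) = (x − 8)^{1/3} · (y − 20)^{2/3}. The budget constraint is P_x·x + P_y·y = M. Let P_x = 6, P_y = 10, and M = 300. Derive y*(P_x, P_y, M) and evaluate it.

y* = 23.4667

After buying the subsistence bundle (8, 20), a share 1/3 of the remaining income goes to x: x* = 8 + 1/3·(M − 8P_x − 20P_y)/P_x.
Discretionary income = 300 − 8·6 − 20·10 = 52; y* = 20 + 2/3·52/10 = 23.4667.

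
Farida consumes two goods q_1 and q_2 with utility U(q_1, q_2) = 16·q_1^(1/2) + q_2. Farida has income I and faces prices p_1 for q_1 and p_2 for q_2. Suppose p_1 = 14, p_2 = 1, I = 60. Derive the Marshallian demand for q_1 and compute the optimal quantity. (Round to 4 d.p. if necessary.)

q_1* = 0.3265

Solve: √q_1 = 8·p_2/p_1, so q_1*(p_1,p_2) = (8·p_2/p_1)², and q_2* = (I − p_1·q_1*)/p_2.
Plugging in: q_1* = (8·1/14)² = 0.3265.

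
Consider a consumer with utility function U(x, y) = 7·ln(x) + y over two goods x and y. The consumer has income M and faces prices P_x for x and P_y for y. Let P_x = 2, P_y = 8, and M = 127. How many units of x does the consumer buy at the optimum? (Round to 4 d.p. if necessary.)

x* = 28

Set MRS = P_x/P_y: (7/x)/1 = P_x/P_y.
So x*(P_x,P_y) = 7·P_y/P_x, independent of income; and y* = (M − 7·P_y)/P_y.
At the given prices: x* = 7·8/2 = 28.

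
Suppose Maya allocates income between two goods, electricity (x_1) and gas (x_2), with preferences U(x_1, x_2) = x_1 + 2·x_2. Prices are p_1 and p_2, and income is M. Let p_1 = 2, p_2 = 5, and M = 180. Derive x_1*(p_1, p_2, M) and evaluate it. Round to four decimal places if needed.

x_1* = 90

x_1 gives more utility per dollar, so spend all income on x_1: x_1* = M/p_1, x_2* = 0.
Numerically: x_1* = 90, x_2* = 0.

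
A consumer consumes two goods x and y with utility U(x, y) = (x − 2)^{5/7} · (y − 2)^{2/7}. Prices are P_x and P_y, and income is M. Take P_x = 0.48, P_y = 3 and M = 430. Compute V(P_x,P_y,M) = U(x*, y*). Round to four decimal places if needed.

V = 287.0257

Discretionary income = 430 − 2·0.48 − 2·3 = 423.04; x* = 2 + 5/7·423.04/0.48 = 631.5238; y* = 2 + 2/7·423.04/3 = 42.2895.
Utility at the optimum: U(631.5238, 42.2895) = 287.0257.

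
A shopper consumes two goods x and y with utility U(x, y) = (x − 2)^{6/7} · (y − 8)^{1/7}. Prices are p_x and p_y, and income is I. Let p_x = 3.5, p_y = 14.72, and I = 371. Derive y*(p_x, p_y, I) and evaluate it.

y* = 10.3898

Substituting into the budget: x* = 2 + 6/7·(I − 2·p_x − 8·p_y)/p_x, and y* = 8 + 1/7·(…)/p_y.
Discretionary income = 371 − 2·3.5 − 8·14.72 = 246.24; y* = 8 + 1/7·246.24/14.72 = 10.3898.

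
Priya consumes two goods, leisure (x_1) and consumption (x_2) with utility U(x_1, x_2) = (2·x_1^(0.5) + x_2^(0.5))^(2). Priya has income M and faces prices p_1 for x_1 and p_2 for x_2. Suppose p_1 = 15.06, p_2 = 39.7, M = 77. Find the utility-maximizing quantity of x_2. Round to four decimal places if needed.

x_2* = 0.168

MU_x_1 ∝ 2·x_1^(-0.5), MU_x_2 ∝ x_2^(-0.5), so MRS = 2·(x_2/x_1)^(0.5) = p_1/p_2.
Solve for the ratio: x_2/x_1 = [(1/2)·p_1/p_2]^(2).
With the ratio pinned down, the budget gives x_1* = M/(p_1 + p_2·(x_2/x_1)) and x_2* = (x_2/x_1)·x_1*.
Numerically x_2/x_1 = 0.035976, so x_1* = 77/(15.06 + 39.7·0.035976) = 4.67 and x_2* = 0.035976·4.67 = 0.168.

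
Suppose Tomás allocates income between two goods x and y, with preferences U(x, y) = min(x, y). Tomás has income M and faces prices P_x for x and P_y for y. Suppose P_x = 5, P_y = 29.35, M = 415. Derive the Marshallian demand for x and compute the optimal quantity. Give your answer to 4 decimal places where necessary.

Demand: x*(P_x,P_y,M) = M/(P_x + P_y), y* = M/(P_x + P_y).
Here 5 + 29.35 = 34.35, giving x* = 12.0815.

x* = 12.0815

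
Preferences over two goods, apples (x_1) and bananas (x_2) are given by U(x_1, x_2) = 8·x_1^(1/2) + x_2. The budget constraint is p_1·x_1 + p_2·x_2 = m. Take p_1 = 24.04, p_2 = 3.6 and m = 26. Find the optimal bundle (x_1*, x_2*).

MU_x_1 = 4/√x_1, MU_x_2 = 1. Tangency: 4/√x_1 = p_1/p_2.
Solve: √x_1 = 4·p_2/p_1, so x_1*(p_1,p_2) = (4·p_2/p_1)², and x_2* = (m − p_1·x_1*)/p_2.
Plugging in: x_1* = (4·3.6/24.04)² = 0.3588, x_2* = 4.8262.

x_1* = 0.3588, x_2* = 4.8262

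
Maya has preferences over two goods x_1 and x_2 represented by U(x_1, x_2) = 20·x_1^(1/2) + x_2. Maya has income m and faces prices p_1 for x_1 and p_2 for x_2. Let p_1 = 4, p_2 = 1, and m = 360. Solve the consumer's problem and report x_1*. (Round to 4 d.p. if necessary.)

Set MRS = p_1/p_2: 10·x_1^(−1/2) = p_1/p_2.
Solve: √x_1 = 10·p_2/p_1, so x_1*(p_1,p_2) = (10·p_2/p_1)², and x_2* = (m − p_1·x_1*)/p_2.
Plugging in: x_1* = (10·1/4)² = 6.25.

x_1* = 6.25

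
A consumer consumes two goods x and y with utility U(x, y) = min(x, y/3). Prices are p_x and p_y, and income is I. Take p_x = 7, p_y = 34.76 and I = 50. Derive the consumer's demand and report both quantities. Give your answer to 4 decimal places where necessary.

With perfect complements, no substitution: consume in ratio x:y = 1:3.
Budget: p_x·x + p_y·3·x = I, so (p_x + 3·p_y)·x = I.
Demand: x*(p_x,p_y,I) = I/(p_x + 3·p_y), y* = 3·I/(p_x + 3·p_y).
Here 7 + 3·34.76 = 111.28, giving x* = 0.4493 and y* = 1.348.

x* = 0.4493, y* = 1.348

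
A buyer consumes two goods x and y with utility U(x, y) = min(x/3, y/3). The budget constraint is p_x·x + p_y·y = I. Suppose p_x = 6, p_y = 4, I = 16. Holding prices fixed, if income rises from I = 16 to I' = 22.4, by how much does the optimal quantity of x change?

Δx* = 0.64

Demand: x*(p_x,p_y,I) = 3·I/(3·p_x + 3·p_y), y* = 3·I/(3·p_x + 3·p_y).
Here 3·6 + 3·4 = 30, giving x* = 1.6.
At I' = 22.4: x* = 2.24. Change: 2.24 − 1.6 = 0.64.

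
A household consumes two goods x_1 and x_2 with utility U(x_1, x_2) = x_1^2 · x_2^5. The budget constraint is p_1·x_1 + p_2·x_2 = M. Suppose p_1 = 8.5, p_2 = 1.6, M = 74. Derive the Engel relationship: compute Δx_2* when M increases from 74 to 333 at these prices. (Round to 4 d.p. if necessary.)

Tangency: MRS = (2/5)·x_2/x_1 = p_1/p_2.
Rearranging, p_2·x_2 = (5/2)·p_1·x_1. Substituting into the budget gives p_1·x_1·(1 + (5/2)) = M.
Demand: x_1*(p_1,p_2,M) = 2/7·M/p_1 and x_2* = 5/7·M/p_2.
At p_1=8.5, p_2=1.6, M=74: x_2* = 5/7·74/1.6 = 33.0357.
At M' = 333: x_2* = 148.6607. Change: 148.6607 − 33.0357 = 115.625.

Δx_2* = 115.625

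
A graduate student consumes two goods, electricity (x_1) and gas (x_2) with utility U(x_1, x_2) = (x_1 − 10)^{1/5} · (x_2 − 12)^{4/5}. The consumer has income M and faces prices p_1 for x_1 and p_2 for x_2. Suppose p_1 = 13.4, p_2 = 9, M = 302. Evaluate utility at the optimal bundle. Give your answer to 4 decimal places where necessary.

V = 3.7326

MRS = (1/4)·(x_2−12)/(x_1−10). Tangency with p_1/p_2 gives x_2−12 = 4·(p_1/p_2)·(x_1−10).
Substituting into the budget: x_1* = 10 + 0.2·(M − 10·p_1 − 12·p_2)/p_1, and x_2* = 12 + 0.8·(…)/p_2.
Discretionary income = 302 − 10·13.4 − 12·9 = 60; x_1* = 10 + 0.2·60/13.4 = 10.8955; x_2* = 12 + 0.8·60/9 = 17.3333.
Utility at the optimum: U(10.8955, 17.3333) = 3.7326.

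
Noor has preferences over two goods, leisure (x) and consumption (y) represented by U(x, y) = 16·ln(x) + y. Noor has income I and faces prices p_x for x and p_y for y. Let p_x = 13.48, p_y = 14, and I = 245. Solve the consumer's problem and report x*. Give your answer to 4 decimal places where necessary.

MU_x = 16/x, MU_y = 1. Tangency: 16/x = p_x/p_y.
So x*(p_x,p_y) = 16·p_y/p_x, independent of income; and y* = (I − 16·p_y)/p_y.
At the given prices: x* = 16·14/13.48 = 16.6172.

x* = 16.6172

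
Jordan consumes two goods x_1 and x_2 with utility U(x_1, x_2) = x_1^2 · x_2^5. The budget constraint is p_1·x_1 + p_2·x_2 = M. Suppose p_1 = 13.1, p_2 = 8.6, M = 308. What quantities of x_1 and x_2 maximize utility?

The MRS is (2/5)·x_2/x_1. Set MRS = p_1/p_2.
Rearranging, p_2·x_2 = (5/2)·p_1·x_1. Substituting into the budget gives p_1·x_1·(1 + (5/2)) = M.
Demand: x_1*(p_1,p_2,M) = 2/7·M/p_1 and x_2* = 5/7·M/p_2.
At p_1=13.1, p_2=8.6, M=308: x_1* = 2/7·308/13.1 = 6.7176, x_2* = 25.5814.

x_1* = 6.7176, x_2* = 25.5814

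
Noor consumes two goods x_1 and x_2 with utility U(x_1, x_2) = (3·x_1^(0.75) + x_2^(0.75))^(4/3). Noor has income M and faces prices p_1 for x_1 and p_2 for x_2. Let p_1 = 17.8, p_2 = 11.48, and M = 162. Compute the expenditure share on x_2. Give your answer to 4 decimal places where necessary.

share on x_2 = 0.044

Substitute x_2 = (x_2/x_1)·x_1 into the budget: x_1* = M/(p_1 + p_2·(x_2/x_1)).
Numerically x_2/x_1 = 0.071355, so x_1* = 162/(17.8 + 11.48·0.071355) = 8.7007 and x_2* = 0.071355·8.7007 = 0.6208.
Expenditure on x_2: 11.48·0.6208 = 7.1273; share = 0.044.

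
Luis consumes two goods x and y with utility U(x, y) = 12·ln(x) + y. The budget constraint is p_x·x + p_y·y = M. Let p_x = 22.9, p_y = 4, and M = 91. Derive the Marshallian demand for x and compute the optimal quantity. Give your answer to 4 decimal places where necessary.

Set MRS = p_x/p_y: (12/x)/1 = p_x/p_y.
So x*(p_x,p_y) = 12·p_y/p_x, independent of income; and y* = (M − 12·p_y)/p_y.
At the given prices: x* = 12·4/22.9 = 2.0961.

x* = 2.0961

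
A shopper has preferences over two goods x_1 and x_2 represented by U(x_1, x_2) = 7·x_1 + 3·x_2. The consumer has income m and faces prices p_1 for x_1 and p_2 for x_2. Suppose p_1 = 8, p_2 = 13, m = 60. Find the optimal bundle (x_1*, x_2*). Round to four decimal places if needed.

x_1* = 7.5, x_2* = 0

Linear utility — the consumer picks whichever good has higher MU/price: 7/8 = 0.875 vs 3/13 = 0.2308.
x_1 gives more utility per dollar, so spend all income on x_1: x_1* = m/p_1, x_2* = 0.
Numerically: x_1* = 7.5, x_2* = 0.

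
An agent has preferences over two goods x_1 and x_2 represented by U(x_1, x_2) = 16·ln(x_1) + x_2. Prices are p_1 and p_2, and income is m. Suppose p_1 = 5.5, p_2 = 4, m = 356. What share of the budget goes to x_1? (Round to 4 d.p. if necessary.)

share on x_1 = 0.1798

MU_x_1 = 16/x_1, MU_x_2 = 1. Tangency: 16/x_1 = p_1/p_2.
So x_1*(p_1,p_2) = 16·p_2/p_1, independent of income; and x_2* = (m − 16·p_2)/p_2.
At the given prices: x_1* = 16·4/5.5 = 11.6364, and x_2* = 73.
Expenditure on x_1: 5.5·11.6364 = 64; share = 0.1798.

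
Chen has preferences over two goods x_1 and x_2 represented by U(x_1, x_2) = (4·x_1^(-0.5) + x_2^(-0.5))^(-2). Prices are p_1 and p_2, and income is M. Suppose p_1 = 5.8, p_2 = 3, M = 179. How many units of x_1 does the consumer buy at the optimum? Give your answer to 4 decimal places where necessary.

x_1* = 23.4059

From the CES first-order condition, 4·(x_2/x_1)^(1.5) = p_1/p_2.
Solve for the ratio: x_2/x_1 = [(1/4)·p_1/p_2]^(2/3).
Substitute x_2 = (x_2/x_1)·x_1 into the budget: x_1* = M/(p_1 + p_2·(x_2/x_1)).
Numerically x_2/x_1 = 0.615882, so x_1* = 179/(5.8 + 3·0.615882) = 23.4059.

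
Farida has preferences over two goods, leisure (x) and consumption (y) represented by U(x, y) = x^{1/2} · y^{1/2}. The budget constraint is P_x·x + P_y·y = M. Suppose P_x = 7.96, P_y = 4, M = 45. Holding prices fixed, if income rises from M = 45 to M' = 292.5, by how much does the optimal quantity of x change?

Δx* = 15.5465

The MRS is y/x. Set MRS = P_x/P_y.
So 0.5·P_y·y = 0.5·P_x·x; combined with the budget, a share 0.5 of income goes to x.
Demand: x*(P_x,P_y,M) = 0.5·M/P_x and y* = 0.5·M/P_y.
At P_x=7.96, P_y=4, M=45: x* = 0.5·45/7.96 = 2.8266.
At M' = 292.5: x* = 18.3731. Change: 18.3731 − 2.8266 = 15.5465.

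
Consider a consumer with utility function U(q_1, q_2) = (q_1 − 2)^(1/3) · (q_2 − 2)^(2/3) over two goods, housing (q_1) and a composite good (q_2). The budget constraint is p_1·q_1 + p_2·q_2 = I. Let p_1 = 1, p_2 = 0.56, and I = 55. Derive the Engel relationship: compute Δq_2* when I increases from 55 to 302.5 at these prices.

This is Cobb-Douglas in (q_1−2, q_2−2): tangency gives 1/3·p_2·(q_2−2) = 2/3·p_1·(q_1−2).
After buying the subsistence bundle (2, 2), a share 1/3 of the remaining income goes to q_1: q_1* = 2 + 1/3·(I − 2p_1 − 2p_2)/p_1.
Discretionary income = 55 − 2·1 − 2·0.56 = 51.88; q_2* = 2 + 2/3·51.88/0.56 = 63.7619.
At I' = 302.5: q_2* = 358.4048. Change: 358.4048 − 63.7619 = 294.6429.

Δq_2* = 294.6429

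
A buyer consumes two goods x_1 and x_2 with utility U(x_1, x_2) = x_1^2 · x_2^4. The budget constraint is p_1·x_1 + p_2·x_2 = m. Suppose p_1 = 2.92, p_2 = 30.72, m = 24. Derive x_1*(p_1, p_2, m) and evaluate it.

At p_1=2.92, p_2=30.72, m=24: x_1* = 1/3·24/2.92 = 2.7397.

x_1* = 2.7397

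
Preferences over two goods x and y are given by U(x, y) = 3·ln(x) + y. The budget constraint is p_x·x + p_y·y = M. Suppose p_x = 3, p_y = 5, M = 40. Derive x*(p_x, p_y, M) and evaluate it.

x* = 5

So x*(p_x,p_y) = 3·p_y/p_x, independent of income; and y* = (M − 3·p_y)/p_y.
At the given prices: x* = 3·5/3 = 5.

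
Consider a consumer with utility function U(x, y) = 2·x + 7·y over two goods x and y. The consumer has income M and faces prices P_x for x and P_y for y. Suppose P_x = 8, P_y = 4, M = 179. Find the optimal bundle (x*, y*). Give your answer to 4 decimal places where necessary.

x* = 0, y* = 44.75

Linear utility — the consumer picks whichever good has higher MU/price: 2/8 = 0.25 vs 7/4 = 1.75.
y gives more utility per dollar, so spend all income on y: y* = M/P_y, x* = 0.
Numerically: x* = 0, y* = 44.75.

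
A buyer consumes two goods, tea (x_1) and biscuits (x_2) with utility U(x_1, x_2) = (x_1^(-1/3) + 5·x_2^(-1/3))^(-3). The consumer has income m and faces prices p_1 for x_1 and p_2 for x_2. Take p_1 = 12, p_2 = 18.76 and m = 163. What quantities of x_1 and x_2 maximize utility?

MU_x_1 ∝ x_1^(-4/3), MU_x_2 ∝ 5·x_2^(-4/3), so MRS = (1/5)·(x_2/x_1)^(4/3) = p_1/p_2.
Hence x_2/x_1 = (5·p_1/p_2)^(1/(4/3)), i.e. raised to the 0.75 power.
Substitute x_2 = (x_2/x_1)·x_1 into the budget: x_1* = m/(p_1 + p_2·(x_2/x_1)).
Numerically x_2/x_1 = 2.391601, so x_1* = 163/(12 + 18.76·2.391601) = 2.8664 and x_2* = 2.391601·2.8664 = 6.8552.

x_1* = 2.8664, x_2* = 6.8552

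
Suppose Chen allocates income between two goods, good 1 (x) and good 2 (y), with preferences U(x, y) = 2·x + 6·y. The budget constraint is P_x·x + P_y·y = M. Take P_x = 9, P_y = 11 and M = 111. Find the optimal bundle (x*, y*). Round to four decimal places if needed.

x* = 0, y* = 10.0909

Perfect substitutes: compare marginal utility per dollar. 2/P_x vs 6/P_y → 0.2222 vs 0.5455.
y gives more utility per dollar, so spend all income on y: y* = M/P_y, x* = 0.
Numerically: x* = 0, y* = 10.0909.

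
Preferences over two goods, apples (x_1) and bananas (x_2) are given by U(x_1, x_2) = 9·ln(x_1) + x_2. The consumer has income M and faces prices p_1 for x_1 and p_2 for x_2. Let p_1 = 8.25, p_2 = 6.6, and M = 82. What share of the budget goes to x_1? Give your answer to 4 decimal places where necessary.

MU_x_1 = 9/x_1, MU_x_2 = 1. Tangency: 9/x_1 = p_1/p_2.
So x_1*(p_1,p_2) = 9·p_2/p_1, independent of income; and x_2* = (M − 9·p_2)/p_2.
At the given prices: x_1* = 9·6.6/8.25 = 7.2, and x_2* = 3.4242.
Expenditure on x_1: 8.25·7.2 = 59.4; share = 0.7244.

share on x_1 = 0.7244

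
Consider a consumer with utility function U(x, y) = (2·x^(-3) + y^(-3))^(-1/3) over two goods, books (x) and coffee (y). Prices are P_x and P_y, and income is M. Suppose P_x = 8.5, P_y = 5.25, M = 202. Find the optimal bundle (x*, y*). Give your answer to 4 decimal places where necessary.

From the CES first-order condition, 2·(y/x)^(4) = P_x/P_y.
Hence y/x = ((1/2)·P_x/P_y)^(1/(4)), i.e. raised to the 0.25 power.
Substitute y = (y/x)·x into the budget: x* = M/(P_x + P_y·(y/x)).
Numerically y/x = 0.948544, so x* = 202/(8.5 + 5.25·0.948544) = 14.9853 and y* = 0.948544·14.9853 = 14.2142.

x* = 14.9853, y* = 14.2142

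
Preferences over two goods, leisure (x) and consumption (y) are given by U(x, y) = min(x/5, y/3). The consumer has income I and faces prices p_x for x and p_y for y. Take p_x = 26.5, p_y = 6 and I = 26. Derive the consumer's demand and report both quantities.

x* = 0.8638, y* = 0.5183

Demand: x*(p_x,p_y,I) = 5·I/(5·p_x + 3·p_y), y* = 3·I/(5·p_x + 3·p_y).
Here 5·26.5 + 3·6 = 150.5, giving x* = 0.8638 and y* = 0.5183.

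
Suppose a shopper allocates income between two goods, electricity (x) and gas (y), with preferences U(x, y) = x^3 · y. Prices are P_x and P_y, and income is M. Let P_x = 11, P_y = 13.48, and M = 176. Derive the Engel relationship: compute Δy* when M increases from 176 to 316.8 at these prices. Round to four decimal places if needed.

MU_x/MU_y = (3·y)/(x); tangency sets this equal to P_x/P_y.
So 3·P_y·y = P_x·x; combined with the budget, a share 0.75 of income goes to x.
Demand: x*(P_x,P_y,M) = 0.75·M/P_x and y* = 0.25·M/P_y.
At P_x=11, P_y=13.48, M=176: y* = 0.25·176/13.48 = 3.2641.
At M' = 316.8: y* = 5.8754. Change: 5.8754 − 3.2641 = 2.6113.

Δy* = 2.6113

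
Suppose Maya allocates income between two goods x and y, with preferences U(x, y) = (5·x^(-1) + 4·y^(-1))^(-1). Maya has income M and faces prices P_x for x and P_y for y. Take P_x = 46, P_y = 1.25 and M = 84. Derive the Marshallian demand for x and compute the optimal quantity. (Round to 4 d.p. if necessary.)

Numerically y/x = 5.425864, so x* = 84/(46 + 1.25·5.425864) = 1.5914.

x* = 1.5914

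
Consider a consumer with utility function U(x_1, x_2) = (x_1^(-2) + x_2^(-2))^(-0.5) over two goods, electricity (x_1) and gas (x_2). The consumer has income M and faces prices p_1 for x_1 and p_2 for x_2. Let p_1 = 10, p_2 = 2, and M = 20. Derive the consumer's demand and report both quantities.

x_1* = 1.4903, x_2* = 2.5484

From the CES first-order condition, (x_2/x_1)^(3) = p_1/p_2.
Solve for the ratio: x_2/x_1 = [p_1/p_2]^(1/3).
Substitute x_2 = (x_2/x_1)·x_1 into the budget: x_1* = M/(p_1 + p_2·(x_2/x_1)).
Numerically x_2/x_1 = 1.709976, so x_1* = 20/(10 + 2·1.709976) = 1.4903 and x_2* = 1.709976·1.4903 = 2.5484.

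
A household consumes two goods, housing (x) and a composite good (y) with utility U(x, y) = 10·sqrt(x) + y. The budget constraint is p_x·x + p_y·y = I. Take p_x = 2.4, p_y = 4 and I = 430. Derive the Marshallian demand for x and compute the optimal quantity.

Thus x* = (5·p_y/p_x)² — independent of I — with the rest of income spent on y.
Plugging in: x* = (5·4/2.4)² = 69.4444.

x* = 69.4444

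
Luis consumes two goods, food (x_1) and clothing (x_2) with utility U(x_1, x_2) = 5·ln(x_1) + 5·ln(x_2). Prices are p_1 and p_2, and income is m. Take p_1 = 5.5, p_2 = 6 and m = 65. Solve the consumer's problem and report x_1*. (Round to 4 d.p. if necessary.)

x_1* = 5.9091

Demand: x_1*(p_1,p_2,m) = 0.5·m/p_1 and x_2* = 0.5·m/p_2.
At p_1=5.5, p_2=6, m=65: x_1* = 0.5·65/5.5 = 5.9091.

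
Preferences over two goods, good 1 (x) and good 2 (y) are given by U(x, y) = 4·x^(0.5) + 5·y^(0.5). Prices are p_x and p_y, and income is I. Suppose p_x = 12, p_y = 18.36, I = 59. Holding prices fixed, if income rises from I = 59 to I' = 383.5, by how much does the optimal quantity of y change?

MU_x ∝ 4·x^(-0.5), MU_y ∝ 5·y^(-0.5), so MRS = (4/5)·(y/x)^(0.5) = p_x/p_y.
Solve for the ratio: y/x = [(5/4)·p_x/p_y]^(2).
With the ratio pinned down, the budget gives x* = I/(p_x + p_y·(y/x)) and y* = (y/x)·x*.
Numerically y/x = 0.667478, so x* = 59/(12 + 18.36·0.667478) = 2.4325 and y* = 0.667478·2.4325 = 1.6236.
At I' = 383.5: y* = 10.5537. Change: 10.5537 − 1.6236 = 8.93.

Δy* = 8.93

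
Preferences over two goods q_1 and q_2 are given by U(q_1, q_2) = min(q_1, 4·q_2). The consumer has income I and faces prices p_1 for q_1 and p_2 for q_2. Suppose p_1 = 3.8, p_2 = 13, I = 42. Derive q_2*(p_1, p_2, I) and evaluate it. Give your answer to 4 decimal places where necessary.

q_2* = 1.4894

With perfect complements, no substitution: consume in ratio q_1:q_2 = 4:1.
Budget: p_1·q_1 + p_2·(1/4)·q_1 = I, so (4·p_1 + p_2)·q_1 = 4·I.
Demand: q_1*(p_1,p_2,I) = 4·I/(4·p_1 + p_2), q_2* = I/(4·p_1 + p_2).
Here 4·3.8 + 13 = 28.2, giving q_2* = 1.4894.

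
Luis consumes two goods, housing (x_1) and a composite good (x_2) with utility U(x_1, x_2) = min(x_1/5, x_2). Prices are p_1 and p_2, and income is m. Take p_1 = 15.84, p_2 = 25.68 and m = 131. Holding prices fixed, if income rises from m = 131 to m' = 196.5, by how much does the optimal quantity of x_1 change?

Leontief preferences: the optimum is at the kink where x_1/5 = x_2/1, i.e. x_2 = (1/5)·x_1.
Budget: p_1·x_1 + p_2·(1/5)·x_1 = m, so (5·p_1 + p_2)·x_1 = 5·m.
Demand: x_1*(p_1,p_2,m) = 5·m/(5·p_1 + p_2), x_2* = m/(5·p_1 + p_2).
Here 5·15.84 + 25.68 = 104.88, giving x_1* = 6.2452.
At m' = 196.5: x_1* = 9.3678. Change: 9.3678 − 6.2452 = 3.1226.

Δx_1* = 3.1226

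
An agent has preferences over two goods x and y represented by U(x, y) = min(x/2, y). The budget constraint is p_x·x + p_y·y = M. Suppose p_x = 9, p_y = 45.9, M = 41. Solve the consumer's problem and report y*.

y* = 0.6416

Leontief preferences: the optimum is at the kink where x/2 = y/1, i.e. y = (1/2)·x.
Budget: p_x·x + p_y·(1/2)·x = M, so (2·p_x + p_y)·x = 2·M.
Demand: x*(p_x,p_y,M) = 2·M/(2·p_x + p_y), y* = M/(2·p_x + p_y).
Here 2·9 + 45.9 = 63.9, giving y* = 0.6416.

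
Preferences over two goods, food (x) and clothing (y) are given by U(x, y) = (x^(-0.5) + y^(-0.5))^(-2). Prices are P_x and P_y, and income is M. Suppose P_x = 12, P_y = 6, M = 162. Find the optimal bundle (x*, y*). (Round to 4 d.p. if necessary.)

x* = 7.5263, y* = 11.9473

With the ratio pinned down, the budget gives x* = M/(P_x + P_y·(y/x)) and y* = (y/x)·x*.
Numerically y/x = 1.587401, so x* = 162/(12 + 6·1.587401) = 7.5263 and y* = 1.587401·7.5263 = 11.9473.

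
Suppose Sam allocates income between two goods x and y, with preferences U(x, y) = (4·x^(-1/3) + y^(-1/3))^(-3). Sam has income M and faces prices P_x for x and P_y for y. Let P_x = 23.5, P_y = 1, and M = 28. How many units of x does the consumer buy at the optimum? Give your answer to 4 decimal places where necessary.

x* = 1.0266

MU_x ∝ 4·x^(-4/3), MU_y ∝ y^(-4/3), so MRS = 4·(y/x)^(4/3) = P_x/P_y.
Hence y/x = ((1/4)·P_x/P_y)^(1/(4/3)), i.e. raised to the 0.75 power.
Substitute y = (y/x)·x into the budget: x* = M/(P_x + P_y·(y/x)).
Numerically y/x = 3.7736, so x* = 28/(23.5 + 1·3.7736) = 1.0266.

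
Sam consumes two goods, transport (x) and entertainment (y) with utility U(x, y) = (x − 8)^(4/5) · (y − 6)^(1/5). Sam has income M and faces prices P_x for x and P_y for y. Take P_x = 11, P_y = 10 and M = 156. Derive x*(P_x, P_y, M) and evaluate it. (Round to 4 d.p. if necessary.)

x* = 8.5818

Substituting into the budget: x* = 8 + 0.8·(M − 8·P_x − 6·P_y)/P_x, and y* = 6 + 0.2·(…)/P_y.
Discretionary income = 156 − 8·11 − 6·10 = 8; x* = 8 + 0.8·8/11 = 8.5818.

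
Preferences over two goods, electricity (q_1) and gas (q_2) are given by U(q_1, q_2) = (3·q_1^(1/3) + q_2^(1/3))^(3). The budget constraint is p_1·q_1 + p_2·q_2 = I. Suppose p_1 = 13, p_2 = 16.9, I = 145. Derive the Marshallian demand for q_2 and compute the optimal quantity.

q_2* = 1.2391

Numerically q_2/q_1 = 0.129838, so q_1* = 145/(13 + 16.9·0.129838) = 9.5431 and q_2* = 0.129838·9.5431 = 1.2391.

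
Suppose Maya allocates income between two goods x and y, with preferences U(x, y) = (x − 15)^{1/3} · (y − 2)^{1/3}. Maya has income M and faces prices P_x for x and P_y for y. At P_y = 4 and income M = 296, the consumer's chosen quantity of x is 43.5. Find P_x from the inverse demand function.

This is Cobb-Douglas in (x−15, y−2): tangency gives 1/3·P_y·(y−2) = 1/3·P_x·(x−15).
Substituting into the budget: x* = 15 + 0.5·(M − 15·P_x − 2·P_y)/P_x, and y* = 2 + 0.5·(…)/P_y.
Set x* = 43.5 in the demand function and solve for P_x: P_x = 4.

P_x = 4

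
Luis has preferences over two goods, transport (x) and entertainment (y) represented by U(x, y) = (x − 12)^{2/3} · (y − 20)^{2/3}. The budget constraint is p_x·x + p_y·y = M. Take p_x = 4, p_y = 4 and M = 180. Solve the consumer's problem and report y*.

MRS = (y−20)/(x−12). Tangency with p_x/p_y gives y−20 = (p_x/p_y)·(x−12).
After buying the subsistence bundle (12, 20), a share 0.5 of the remaining income goes to x: x* = 12 + 0.5·(M − 12p_x − 20p_y)/p_x.
Discretionary income = 180 − 12·4 − 20·4 = 52; y* = 20 + 0.5·52/4 = 26.5.

y* = 26.5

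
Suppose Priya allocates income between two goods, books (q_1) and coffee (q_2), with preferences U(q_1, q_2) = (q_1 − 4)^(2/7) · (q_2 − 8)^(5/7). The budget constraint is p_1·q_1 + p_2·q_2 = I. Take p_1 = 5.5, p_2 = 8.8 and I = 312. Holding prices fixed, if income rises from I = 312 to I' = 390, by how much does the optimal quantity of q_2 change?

Δq_2* = 6.3312

This is Cobb-Douglas in (q_1−4, q_2−8): tangency gives 2/7·p_2·(q_2−8) = 5/7·p_1·(q_1−4).
Substituting into the budget: q_1* = 4 + 2/7·(I − 4·p_1 − 8·p_2)/p_1, and q_2* = 8 + 5/7·(…)/p_2.
Discretionary income = 312 − 4·5.5 − 8·8.8 = 219.6; q_2* = 8 + 5/7·219.6/8.8 = 25.8247.
At I' = 390: q_2* = 32.1558. Change: 32.1558 − 25.8247 = 6.3312.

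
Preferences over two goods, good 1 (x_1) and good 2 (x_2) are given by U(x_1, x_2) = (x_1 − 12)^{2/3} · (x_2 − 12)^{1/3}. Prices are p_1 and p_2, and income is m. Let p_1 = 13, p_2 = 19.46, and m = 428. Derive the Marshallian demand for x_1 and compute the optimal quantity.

Discretionary income = 428 − 12·13 − 12·19.46 = 38.48; x_1* = 12 + 2/3·38.48/13 = 13.9733.

x_1* = 13.9733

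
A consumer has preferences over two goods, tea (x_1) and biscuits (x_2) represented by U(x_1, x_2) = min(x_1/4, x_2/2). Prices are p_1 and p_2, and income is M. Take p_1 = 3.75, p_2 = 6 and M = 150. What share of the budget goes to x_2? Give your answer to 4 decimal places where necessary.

With perfect complements, no substitution: consume in ratio x_1:x_2 = 4:2.
Budget: p_1·x_1 + p_2·(1/2)·x_1 = M, so (4·p_1 + 2·p_2)·x_1 = 4·M.
Demand: x_1*(p_1,p_2,M) = 4·M/(4·p_1 + 2·p_2), x_2* = 2·M/(4·p_1 + 2·p_2).
Here 4·3.75 + 2·6 = 27, giving x_1* = 22.2222 and x_2* = 11.1111.
Expenditure on x_2: 6·11.1111 = 66.6667; share = 0.4444.

share on x_2 = 0.4444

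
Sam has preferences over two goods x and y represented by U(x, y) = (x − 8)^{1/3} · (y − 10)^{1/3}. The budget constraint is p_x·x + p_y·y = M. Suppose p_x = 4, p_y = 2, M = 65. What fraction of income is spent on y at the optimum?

share on y = 0.4077

MRS = (y−10)/(x−8). Tangency with p_x/p_y gives y−10 = (p_x/p_y)·(x−8).
After buying the subsistence bundle (8, 10), a share 0.5 of the remaining income goes to x: x* = 8 + 0.5·(M − 8p_x − 10p_y)/p_x.
Discretionary income = 65 − 8·4 − 10·2 = 13; x* = 8 + 0.5·13/4 = 9.625; y* = 10 + 0.5·13/2 = 13.25.
Expenditure on y: 2·13.25 = 26.5; share = 0.4077.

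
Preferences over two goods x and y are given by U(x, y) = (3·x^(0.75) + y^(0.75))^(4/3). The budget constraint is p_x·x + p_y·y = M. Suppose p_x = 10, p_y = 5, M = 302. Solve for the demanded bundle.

Numerically y/x = 0.197531, so x* = 302/(10 + 5·0.197531) = 27.4854 and y* = 0.197531·27.4854 = 5.4292.

x* = 27.4854, y* = 5.4292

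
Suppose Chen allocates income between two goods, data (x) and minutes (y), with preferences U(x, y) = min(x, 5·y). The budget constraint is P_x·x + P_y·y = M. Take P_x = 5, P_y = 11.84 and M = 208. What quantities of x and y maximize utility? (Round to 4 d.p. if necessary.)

x* = 28.2302, y* = 5.646

With perfect complements, no substitution: consume in ratio x:y = 5:1.
Budget: P_x·x + P_y·(1/5)·x = M, so (5·P_x + P_y)·x = 5·M.
Demand: x*(P_x,P_y,M) = 5·M/(5·P_x + P_y), y* = M/(5·P_x + P_y).
Here 5·5 + 11.84 = 36.84, giving x* = 28.2302 and y* = 5.646.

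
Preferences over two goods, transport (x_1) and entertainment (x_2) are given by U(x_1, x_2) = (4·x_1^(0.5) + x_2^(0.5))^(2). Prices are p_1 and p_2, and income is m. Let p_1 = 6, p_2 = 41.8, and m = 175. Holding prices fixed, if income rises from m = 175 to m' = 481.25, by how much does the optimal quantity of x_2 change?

MRS = MU_x_1/MU_x_2 = 4·(x_2/x_1)^(0.5). Set equal to p_1/p_2.
Hence x_2/x_1 = ((1/4)·p_1/p_2)^(1/(0.5)), i.e. raised to the 2 power.
With the ratio pinned down, the budget gives x_1* = m/(p_1 + p_2·(x_2/x_1)) and x_2* = (x_2/x_1)·x_1*.
Numerically x_2/x_1 = 0.001288, so x_1* = 175/(6 + 41.8·0.001288) = 28.9073 and x_2* = 0.001288·28.9073 = 0.0372.
At m' = 481.25: x_2* = 0.1024. Change: 0.1024 − 0.0372 = 0.0651.

Δx_2* = 0.0651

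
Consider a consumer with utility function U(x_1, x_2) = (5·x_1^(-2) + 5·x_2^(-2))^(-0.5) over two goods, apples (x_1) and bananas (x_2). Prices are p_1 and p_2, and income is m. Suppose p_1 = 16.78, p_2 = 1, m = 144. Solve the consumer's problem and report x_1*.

Substitute x_2 = (x_2/x_1)·x_1 into the budget: x_1* = m/(p_1 + p_2·(x_2/x_1)).
Numerically x_2/x_1 = 2.560142, so x_1* = 144/(16.78 + 1·2.560142) = 7.4457.

x_1* = 7.4457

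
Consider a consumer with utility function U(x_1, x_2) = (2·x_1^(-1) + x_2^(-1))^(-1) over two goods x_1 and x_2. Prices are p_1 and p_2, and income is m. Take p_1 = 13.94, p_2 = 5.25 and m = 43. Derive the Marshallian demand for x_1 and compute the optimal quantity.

MRS = MU_x_1/MU_x_2 = 2·(x_2/x_1)^(2). Set equal to p_1/p_2.
Hence x_2/x_1 = ((1/2)·p_1/p_2)^(1/(2)), i.e. raised to the 0.5 power.
With the ratio pinned down, the budget gives x_1* = m/(p_1 + p_2·(x_2/x_1)) and x_2* = (x_2/x_1)·x_1*.
Numerically x_2/x_1 = 1.152224, so x_1* = 43/(13.94 + 5.25·1.152224) = 2.1512.

x_1* = 2.1512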